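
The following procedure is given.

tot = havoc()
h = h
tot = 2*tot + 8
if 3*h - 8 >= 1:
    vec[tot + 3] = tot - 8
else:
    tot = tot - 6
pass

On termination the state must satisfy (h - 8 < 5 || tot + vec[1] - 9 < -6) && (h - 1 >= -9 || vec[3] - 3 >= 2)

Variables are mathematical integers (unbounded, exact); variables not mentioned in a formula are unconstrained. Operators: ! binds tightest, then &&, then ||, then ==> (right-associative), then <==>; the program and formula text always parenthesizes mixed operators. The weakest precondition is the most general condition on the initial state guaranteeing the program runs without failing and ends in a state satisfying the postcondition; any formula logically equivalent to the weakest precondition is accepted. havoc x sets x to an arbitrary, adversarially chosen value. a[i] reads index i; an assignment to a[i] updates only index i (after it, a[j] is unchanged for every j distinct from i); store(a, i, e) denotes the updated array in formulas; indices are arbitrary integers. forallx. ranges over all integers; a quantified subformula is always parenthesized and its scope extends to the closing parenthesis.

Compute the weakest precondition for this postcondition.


Working backward. After the program, the postcondition (h - 8 < 5 || tot + vec[1] - 9 < -6) && (h - 1 >= -9 || vec[3] - 3 >= 2) must hold; in canonical form it is (h < 13 || vec[1] + tot < 3) && (h >= -8 || vec[3] >= 5).
Before skip: (h < 13 || vec[1] + tot < 3) && (h >= -8 || vec[3] >= 5)
Then branch requires (h < 13 || store(vec, tot + 3, tot - 8)[1] + tot < 3) && (h >= -8 || store(vec, tot + 3, tot - 8)[3] >= 5); else branch requires (h < 13 || vec[1] + tot < 9) && (h >= -8 || vec[3] >= 5).
Before the if: (3*h >= 9 ==> ((h < 13 || store(vec, tot + 3, tot - 8)[1] + tot < 3) && (h >= -8 || store(vec, tot + 3, tot - 8)[3] >= 5))) && ((!(3*h >= 9)) ==> ((h < 13 || vec[1] + tot < 9) && (h >= -8 || vec[3] >= 5)))
Before tot := 2*tot + 8: (3*h >= 9 ==> ((h < 13 || store(vec, 2*tot + 11, 2*tot)[1] + 2*tot < -5) && (h >= -8 || store(vec, 2*tot + 11, 2*tot)[3] >= 5))) && ((!(3*h >= 9)) ==> ((h < 13 || vec[1] + 2*tot < 1) && (h >= -8 || vec[3] >= 5)))
Before h := h: (3*h >= 9 ==> ((h < 13 || store(vec, 2*tot + 11, 2*tot)[1] + 2*tot < -5) && (h >= -8 || store(vec, 2*tot + 11, 2*tot)[3] >= 5))) && ((!(3*h >= 9)) ==> ((h < 13 || vec[1] + 2*tot < 1) && (h >= -8 || vec[3] >= 5)))
Before havoc tot: forall tot_1. ((3*h >= 9 ==> ((h < 13 || store(vec, 2*tot_1 + 11, 2*tot_1)[1] + 2*tot_1 < -5) && (h >= -8 || store(vec, 2*tot_1 + 11, 2*tot_1)[3] >= 5))) && ((!(3*h >= 9)) ==> ((h < 13 || vec[1] + 2*tot_1 < 1) && (h >= -8 || vec[3] >= 5))))
Answer: WP = forall tot_1. ((3*h >= 9 ==> ((h < 13 || store(vec, 2*tot_1 + 11, 2*tot_1)[1] + 2*tot_1 < -5) && (h >= -8 || store(vec, 2*tot_1 + 11, 2*tot_1)[3] >= 5))) && ((!(3*h >= 9)) ==> ((h < 13 || vec[1] + 2*tot_1 < 1) && (h >= -8 || vec[3] >= 5))))


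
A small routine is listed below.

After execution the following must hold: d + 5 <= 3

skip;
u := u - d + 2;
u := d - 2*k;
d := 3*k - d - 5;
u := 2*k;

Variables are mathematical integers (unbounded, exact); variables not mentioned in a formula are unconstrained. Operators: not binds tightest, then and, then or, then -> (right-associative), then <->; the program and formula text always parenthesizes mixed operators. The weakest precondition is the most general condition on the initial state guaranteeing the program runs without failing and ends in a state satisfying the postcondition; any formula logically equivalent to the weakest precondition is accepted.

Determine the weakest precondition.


Working backward. After the program, the postcondition d + 5 <= 3 must hold; in canonical form it is d <= -2.
Before u := 2*k: d <= -2
Before d := 3*k - d - 5: 3*k <= d + 3
Before u := d - 2*k: 3*k <= d + 3
Before u := u - d + 2: 3*k <= d + 3
Before skip: 3*k <= d + 3
Answer: WP = 3*k <= d + 3


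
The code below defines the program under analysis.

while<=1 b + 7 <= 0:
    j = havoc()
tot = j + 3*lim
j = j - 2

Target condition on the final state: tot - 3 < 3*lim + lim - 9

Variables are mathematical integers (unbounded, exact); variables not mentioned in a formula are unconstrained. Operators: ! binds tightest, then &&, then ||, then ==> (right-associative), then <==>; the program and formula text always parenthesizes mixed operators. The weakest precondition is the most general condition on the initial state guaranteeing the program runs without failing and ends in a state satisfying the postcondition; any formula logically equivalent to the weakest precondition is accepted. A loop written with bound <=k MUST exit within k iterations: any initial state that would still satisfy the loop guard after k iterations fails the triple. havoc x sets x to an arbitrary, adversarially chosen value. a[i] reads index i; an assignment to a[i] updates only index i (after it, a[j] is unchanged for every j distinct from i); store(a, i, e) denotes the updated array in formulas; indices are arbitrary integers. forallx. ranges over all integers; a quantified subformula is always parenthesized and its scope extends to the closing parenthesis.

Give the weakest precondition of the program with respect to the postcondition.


Working backward. After the program, the postcondition tot - 3 < 3*lim + lim - 9 must hold; in canonical form it is tot < 4*lim - 6.
Before j := j - 2: tot < 4*lim - 6
Before tot := j + 3*lim: j < lim - 6
Before the loop (bound <=1), unroll the exhaustion recursion (WP_0 = exit-now case; WP_j = one more guarded iteration, up to j = 1):
  WP_0: (!(b <= -7)) && j < lim - 6
  WP_1: (b <= -7 ==> (forall j_1. ((!(b <= -7)) && j_1 < lim - 6))) && ((!(b <= -7)) ==> j < lim - 6)
So before the loop: (b <= -7 ==> (forall j_1. ((!(b <= -7)) && j_1 < lim - 6))) && ((!(b <= -7)) ==> j < lim - 6)
Answer: WP = (b <= -7 ==> (forall j_1. ((!(b <= -7)) && j_1 < lim - 6))) && ((!(b <= -7)) ==> j < lim - 6)


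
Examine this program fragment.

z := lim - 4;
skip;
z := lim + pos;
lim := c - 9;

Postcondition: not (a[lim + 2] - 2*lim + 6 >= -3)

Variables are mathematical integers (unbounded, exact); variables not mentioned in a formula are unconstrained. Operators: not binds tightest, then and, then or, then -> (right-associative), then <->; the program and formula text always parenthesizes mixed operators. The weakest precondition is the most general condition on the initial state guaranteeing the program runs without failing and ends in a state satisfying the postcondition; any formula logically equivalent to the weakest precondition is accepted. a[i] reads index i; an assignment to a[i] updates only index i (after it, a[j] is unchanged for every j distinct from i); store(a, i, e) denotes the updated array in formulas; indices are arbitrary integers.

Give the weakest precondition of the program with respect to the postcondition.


Working backward. After the program, the postcondition not (a[lim + 2] - 2*lim + 6 >= -3) must hold; in canonical form it is not (a[lim + 2] >= 2*lim - 9).
Before lim := c - 9: not (a[c - 7] >= 2*c - 27)
Before z := lim + pos: not (a[c - 7] >= 2*c - 27)
Before skip: not (a[c - 7] >= 2*c - 27)
Before z := lim - 4: not (a[c - 7] >= 2*c - 27)
Answer: WP = not (a[c - 7] >= 2*c - 27)


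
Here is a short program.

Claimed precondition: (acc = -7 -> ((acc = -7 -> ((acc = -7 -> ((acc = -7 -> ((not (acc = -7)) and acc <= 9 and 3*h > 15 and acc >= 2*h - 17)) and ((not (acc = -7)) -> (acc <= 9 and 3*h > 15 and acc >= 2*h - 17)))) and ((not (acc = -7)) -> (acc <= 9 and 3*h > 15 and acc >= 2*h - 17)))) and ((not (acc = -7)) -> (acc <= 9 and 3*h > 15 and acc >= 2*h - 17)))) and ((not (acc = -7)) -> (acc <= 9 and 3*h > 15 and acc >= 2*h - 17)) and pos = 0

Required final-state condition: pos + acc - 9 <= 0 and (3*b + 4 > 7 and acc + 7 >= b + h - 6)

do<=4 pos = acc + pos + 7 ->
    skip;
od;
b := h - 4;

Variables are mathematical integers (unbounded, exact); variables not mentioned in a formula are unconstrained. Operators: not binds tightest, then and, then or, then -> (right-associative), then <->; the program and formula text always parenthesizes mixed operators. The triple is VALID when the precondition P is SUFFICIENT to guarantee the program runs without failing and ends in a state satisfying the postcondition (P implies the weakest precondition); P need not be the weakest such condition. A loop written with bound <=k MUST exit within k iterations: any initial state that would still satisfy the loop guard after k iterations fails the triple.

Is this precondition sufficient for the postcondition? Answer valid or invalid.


Working backward. After the program, the postcondition pos + acc - 9 <= 0 and (3*b + 4 > 7 and acc + 7 >= b + h - 6) must hold; in canonical form it is acc + pos <= 9 and 3*b > 3 and acc >= b + h - 13.
Before b := h - 4: acc + pos <= 9 and 3*h > 15 and acc >= 2*h - 17
Before the loop (bound <=4), unroll the exhaustion recursion (WP_0 = exit-now case; WP_j = one more guarded iteration, up to j = 4):
  WP_0: (not (acc = -7)) and acc + pos <= 9 and 3*h > 15 and acc >= 2*h - 17
  WP_1: (acc = -7 -> ((not (acc = -7)) and acc + pos <= 9 and 3*h > 15 and acc >= 2*h - 17)) and ((not (acc = -7)) -> (acc + pos <= 9 and 3*h > 15 and acc >= 2*h - 17))
  WP_2: (acc = -7 -> ((acc = -7 -> ((not (acc = -7)) and acc + pos <= 9 and 3*h > 15 and acc >= 2*h - 17)) and ((not (acc = -7)) -> (acc + pos <= 9 and 3*h > 15 and acc >= 2*h - 17)))) and ((not (acc = -7)) -> (acc + pos <= 9 and 3*h > 15 and acc >= 2*h - 17))
  WP_3: (acc = -7 -> ((acc = -7 -> ((acc = -7 -> ((not (acc = -7)) and acc + pos <= 9 and 3*h > 15 and acc >= 2*h - 17)) and ((not (acc = -7)) -> (acc + pos <= 9 and 3*h > 15 and acc >= 2*h - 17)))) and ((not (acc = -7)) -> (acc + pos <= 9 and 3*h > 15 and acc >= 2*h - 17)))) and ((not (acc = -7)) -> (acc + pos <= 9 and 3*h > 15 and acc >= 2*h - 17))
  WP_4: (acc = -7 -> ((acc = -7 -> ((acc = -7 -> ((acc = -7 -> ((not (acc = -7)) and acc + pos <= 9 and 3*h > 15 and acc >= 2*h - 17)) and ((not (acc = -7)) -> (acc + pos <= 9 and 3*h > 15 and acc >= 2*h - 17)))) and ((not (acc = -7)) -> (acc + pos <= 9 and 3*h > 15 and acc >= 2*h - 17)))) and ((not (acc = -7)) -> (acc + pos <= 9 and 3*h > 15 and acc >= 2*h - 17)))) and ((not (acc = -7)) -> (acc + pos <= 9 and 3*h > 15 and acc >= 2*h - 17))
So before the loop: (acc = -7 -> ((acc = -7 -> ((acc = -7 -> ((acc = -7 -> ((not (acc = -7)) and acc + pos <= 9 and 3*h > 15 and acc >= 2*h - 17)) and ((not (acc = -7)) -> (acc + pos <= 9 and 3*h > 15 and acc >= 2*h - 17)))) and ((not (acc = -7)) -> (acc + pos <= 9 and 3*h > 15 and acc >= 2*h - 17)))) and ((not (acc = -7)) -> (acc + pos <= 9 and 3*h > 15 and acc >= 2*h - 17)))) and ((not (acc = -7)) -> (acc + pos <= 9 and 3*h > 15 and acc >= 2*h - 17))
The weakest precondition is (acc = -7 -> ((acc = -7 -> ((acc = -7 -> ((acc = -7 -> ((not (acc = -7)) and acc + pos <= 9 and 3*h > 15 and acc >= 2*h - 17)) and ((not (acc = -7)) -> (acc + pos <= 9 and 3*h > 15 and acc >= 2*h - 17)))) and ((not (acc = -7)) -> (acc + pos <= 9 and 3*h > 15 and acc >= 2*h - 17)))) and ((not (acc = -7)) -> (acc + pos <= 9 and 3*h > 15 and acc >= 2*h - 17)))) and ((not (acc = -7)) -> (acc + pos <= 9 and 3*h > 15 and acc >= 2*h - 17)).
Check whether (acc = -7 -> ((acc = -7 -> ((acc = -7 -> ((acc = -7 -> ((not (acc = -7)) and acc <= 9 and 3*h > 15 and acc >= 2*h - 17)) and ((not (acc = -7)) -> (acc <= 9 and 3*h > 15 and acc >= 2*h - 17)))) and ((not (acc = -7)) -> (acc <= 9 and 3*h > 15 and acc >= 2*h - 17)))) and ((not (acc = -7)) -> (acc <= 9 and 3*h > 15 and acc >= 2*h - 17)))) and ((not (acc = -7)) -> (acc <= 9 and 3*h > 15 and acc >= 2*h - 17)) and pos = 0 implies it.
Every state satisfying the precondition satisfies the weakest precondition: the implication holds.
Answer: valid


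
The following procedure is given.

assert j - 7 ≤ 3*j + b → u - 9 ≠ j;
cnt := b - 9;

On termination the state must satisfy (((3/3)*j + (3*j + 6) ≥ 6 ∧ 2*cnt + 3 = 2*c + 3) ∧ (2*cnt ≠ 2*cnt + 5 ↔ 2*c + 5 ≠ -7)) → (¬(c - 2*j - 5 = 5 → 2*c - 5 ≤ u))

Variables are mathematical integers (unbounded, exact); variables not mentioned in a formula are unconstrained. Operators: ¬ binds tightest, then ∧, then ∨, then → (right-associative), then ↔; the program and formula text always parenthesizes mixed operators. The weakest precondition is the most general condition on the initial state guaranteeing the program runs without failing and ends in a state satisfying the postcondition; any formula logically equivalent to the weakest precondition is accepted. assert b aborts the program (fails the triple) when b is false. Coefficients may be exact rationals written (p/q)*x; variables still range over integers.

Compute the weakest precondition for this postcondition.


Working backward. After the program, the postcondition (((3/3)*j + (3*j + 6) ≥ 6 ∧ 2*cnt + 3 = 2*c + 3) ∧ (2*cnt ≠ 2*cnt + 5 ↔ 2*c + 5 ≠ -7)) → (¬(c - 2*j - 5 = 5 → 2*c - 5 ≤ u)) must hold; in canonical form it is (4*j ≥ 0 ∧ 2*cnt = 2*c ∧ 2*c ≠ -12) → (¬(c = 2*j + 10 → 2*c ≤ u + 5)).
Before cnt := b - 9: (4*j ≥ 0 ∧ 2*b = 2*c + 18 ∧ 2*c ≠ -12) → (¬(c = 2*j + 10 → 2*c ≤ u + 5))
Before assert j - 7 ≤ 3*j + b → u - 9 ≠ j: (b + 2*j ≥ -7 → u ≠ j + 9) ∧ ((4*j ≥ 0 ∧ 2*b = 2*c + 18 ∧ 2*c ≠ -12) → (¬(c = 2*j + 10 → 2*c ≤ u + 5)))
Answer: WP = (b + 2*j ≥ -7 → u ≠ j + 9) ∧ ((4*j ≥ 0 ∧ 2*b = 2*c + 18 ∧ 2*c ≠ -12) → (¬(c = 2*j + 10 → 2*c ≤ u + 5)))


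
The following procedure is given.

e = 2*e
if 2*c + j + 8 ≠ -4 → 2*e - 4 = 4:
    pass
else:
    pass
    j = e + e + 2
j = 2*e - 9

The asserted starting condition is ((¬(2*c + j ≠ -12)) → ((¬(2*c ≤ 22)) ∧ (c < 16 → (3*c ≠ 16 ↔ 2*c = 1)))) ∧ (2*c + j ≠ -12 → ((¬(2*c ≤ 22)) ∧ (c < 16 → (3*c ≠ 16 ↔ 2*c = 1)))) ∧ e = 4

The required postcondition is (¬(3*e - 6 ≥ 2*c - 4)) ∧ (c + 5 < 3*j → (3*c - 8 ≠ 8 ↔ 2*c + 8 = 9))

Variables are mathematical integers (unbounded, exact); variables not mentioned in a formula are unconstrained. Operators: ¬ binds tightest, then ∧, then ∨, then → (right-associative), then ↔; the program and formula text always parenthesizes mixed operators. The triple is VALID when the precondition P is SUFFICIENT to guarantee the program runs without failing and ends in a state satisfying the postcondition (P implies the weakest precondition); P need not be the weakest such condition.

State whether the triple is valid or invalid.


Working backward. After the program, the postcondition (¬(3*e - 6 ≥ 2*c - 4)) ∧ (c + 5 < 3*j → (3*c - 8 ≠ 8 ↔ 2*c + 8 = 9)) must hold; in canonical form it is (¬(3*e ≥ 2*c + 2)) ∧ (c < 3*j - 5 → (3*c ≠ 16 ↔ 2*c = 1)).
Before j := 2*e - 9: (¬(3*e ≥ 2*c + 2)) ∧ (c < 6*e - 32 → (3*c ≠ 16 ↔ 2*c = 1))
Then branch requires (¬(3*e ≥ 2*c + 2)) ∧ (c < 6*e - 32 → (3*c ≠ 16 ↔ 2*c = 1)); else branch requires (¬(3*e ≥ 2*c + 2)) ∧ (c < 6*e - 32 → (3*c ≠ 16 ↔ 2*c = 1)).
Before the if: ((2*c + j ≠ -12 → 2*e = 8) → ((¬(3*e ≥ 2*c + 2)) ∧ (c < 6*e - 32 → (3*c ≠ 16 ↔ 2*c = 1)))) ∧ ((¬(2*c + j ≠ -12 → 2*e = 8)) → ((¬(3*e ≥ 2*c + 2)) ∧ (c < 6*e - 32 → (3*c ≠ 16 ↔ 2*c = 1))))
Before e := 2*e: ((2*c + j ≠ -12 → 4*e = 8) → ((¬(6*e ≥ 2*c + 2)) ∧ (c < 12*e - 32 → (3*c ≠ 16 ↔ 2*c = 1)))) ∧ ((¬(2*c + j ≠ -12 → 4*e = 8)) → ((¬(6*e ≥ 2*c + 2)) ∧ (c < 12*e - 32 → (3*c ≠ 16 ↔ 2*c = 1))))
The weakest precondition is ((2*c + j ≠ -12 → 4*e = 8) → ((¬(6*e ≥ 2*c + 2)) ∧ (c < 12*e - 32 → (3*c ≠ 16 ↔ 2*c = 1)))) ∧ ((¬(2*c + j ≠ -12 → 4*e = 8)) → ((¬(6*e ≥ 2*c + 2)) ∧ (c < 12*e - 32 → (3*c ≠ 16 ↔ 2*c = 1)))).
Check whether ((¬(2*c + j ≠ -12)) → ((¬(2*c ≤ 22)) ∧ (c < 16 → (3*c ≠ 16 ↔ 2*c = 1)))) ∧ (2*c + j ≠ -12 → ((¬(2*c ≤ 22)) ∧ (c < 16 → (3*c ≠ 16 ↔ 2*c = 1)))) ∧ e = 4 implies it.
Every state satisfying the precondition satisfies the weakest precondition: the implication holds.
Answer: valid


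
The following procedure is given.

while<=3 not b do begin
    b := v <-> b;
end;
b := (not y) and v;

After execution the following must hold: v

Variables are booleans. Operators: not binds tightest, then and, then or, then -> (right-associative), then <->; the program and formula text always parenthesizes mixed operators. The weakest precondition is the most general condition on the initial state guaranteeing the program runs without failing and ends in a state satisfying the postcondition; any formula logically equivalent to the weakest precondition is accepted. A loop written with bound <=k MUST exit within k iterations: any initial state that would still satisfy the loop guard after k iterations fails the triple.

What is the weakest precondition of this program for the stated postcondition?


Working backward. After the program, v must hold.
Before b := (not y) and v: v
Before the loop (bound <=3), unroll the exhaustion recursion (WP_0 = exit-now case; WP_j = one more guarded iteration, up to j = 3):
  WP_0: b and v
  WP_1: ((not b) -> ((v <-> b) and v)) and (b -> v)
  WP_2: ((not b) -> (((not (v <-> b)) -> ((v <-> (v <-> b)) and v)) and ((v <-> b) -> v))) and (b -> v)
  WP_3: ((not b) -> (((not (v <-> b)) -> (((not (v <-> (v <-> b))) -> ((v <-> (v <-> (v <-> b))) and v)) and ((v <-> (v <-> b)) -> v))) and ((v <-> b) -> v))) and (b -> v)
So before the loop: ((not b) -> (((not (v <-> b)) -> (((not (v <-> (v <-> b))) -> ((v <-> (v <-> (v <-> b))) and v)) and ((v <-> (v <-> b)) -> v))) and ((v <-> b) -> v))) and (b -> v)
Answer: WP = ((not b) -> (((not (v <-> b)) -> (((not (v <-> (v <-> b))) -> ((v <-> (v <-> (v <-> b))) and v)) and ((v <-> (v <-> b)) -> v))) and ((v <-> b) -> v))) and (b -> v)


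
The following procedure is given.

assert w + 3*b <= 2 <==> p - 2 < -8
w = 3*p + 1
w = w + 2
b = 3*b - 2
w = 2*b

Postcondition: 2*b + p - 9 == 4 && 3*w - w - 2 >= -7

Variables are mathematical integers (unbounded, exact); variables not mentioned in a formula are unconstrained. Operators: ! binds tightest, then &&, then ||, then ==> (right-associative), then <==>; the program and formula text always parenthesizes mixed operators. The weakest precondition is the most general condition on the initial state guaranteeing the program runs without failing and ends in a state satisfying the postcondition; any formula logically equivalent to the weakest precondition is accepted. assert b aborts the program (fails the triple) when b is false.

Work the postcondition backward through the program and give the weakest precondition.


Working backward. After the program, the postcondition 2*b + p - 9 == 4 && 3*w - w - 2 >= -7 must hold; in canonical form it is 2*b + p == 13 && 2*w >= -5.
Before w := 2*b: 2*b + p == 13 && 4*b >= -5
Before b := 3*b - 2: 6*b + p == 17 && 12*b >= 3
Before w := w + 2: 6*b + p == 17 && 12*b >= 3
Before w := 3*p + 1: 6*b + p == 17 && 12*b >= 3
Before assert w + 3*b <= 2 <==> p - 2 < -8: (3*b + w <= 2 <==> p < -6) && 6*b + p == 17 && 12*b >= 3
Answer: WP = (3*b + w <= 2 <==> p < -6) && 6*b + p == 17 && 12*b >= 3


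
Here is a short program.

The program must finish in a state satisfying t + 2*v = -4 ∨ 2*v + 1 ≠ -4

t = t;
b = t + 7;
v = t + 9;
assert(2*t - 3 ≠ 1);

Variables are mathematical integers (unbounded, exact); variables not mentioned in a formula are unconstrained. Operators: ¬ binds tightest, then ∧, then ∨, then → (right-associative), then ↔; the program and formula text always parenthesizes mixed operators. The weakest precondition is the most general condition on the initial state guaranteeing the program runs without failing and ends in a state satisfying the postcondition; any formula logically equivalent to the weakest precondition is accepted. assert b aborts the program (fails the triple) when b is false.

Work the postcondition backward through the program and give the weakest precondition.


Working backward. After the program, the postcondition t + 2*v = -4 ∨ 2*v + 1 ≠ -4 must hold; in canonical form it is t + 2*v = -4 ∨ 2*v ≠ -5.
Before assert 2*t - 3 ≠ 1: 2*t ≠ 4 ∧ (t + 2*v = -4 ∨ 2*v ≠ -5)
Before v := t + 9: 2*t ≠ 4 ∧ (3*t = -22 ∨ 2*t ≠ -23)
Before b := t + 7: 2*t ≠ 4 ∧ (3*t = -22 ∨ 2*t ≠ -23)
Before t := t: 2*t ≠ 4 ∧ (3*t = -22 ∨ 2*t ≠ -23)
Answer: WP = 2*t ≠ 4 ∧ (3*t = -22 ∨ 2*t ≠ -23)


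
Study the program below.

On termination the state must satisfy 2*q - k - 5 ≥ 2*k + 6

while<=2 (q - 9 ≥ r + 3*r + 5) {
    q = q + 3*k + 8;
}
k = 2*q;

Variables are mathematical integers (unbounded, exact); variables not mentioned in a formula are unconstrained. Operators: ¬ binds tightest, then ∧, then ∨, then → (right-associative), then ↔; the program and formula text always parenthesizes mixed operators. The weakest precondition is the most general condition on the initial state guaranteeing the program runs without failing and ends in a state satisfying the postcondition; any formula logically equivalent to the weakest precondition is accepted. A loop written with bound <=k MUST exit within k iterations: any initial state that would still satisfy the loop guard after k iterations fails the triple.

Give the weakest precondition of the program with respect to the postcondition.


Working backward. After the program, the postcondition 2*q - k - 5 ≥ 2*k + 6 must hold; in canonical form it is 2*q ≥ 3*k + 11.
Before k := 2*q: 4*q ≤ -11
Before the loop (bound <=2), unroll the exhaustion recursion (WP_0 = exit-now case; WP_j = one more guarded iteration, up to j = 2):
  WP_0: (¬(q ≥ 4*r + 14)) ∧ 4*q ≤ -11
  WP_1: (q ≥ 4*r + 14 → ((¬(3*k + q ≥ 4*r + 6)) ∧ 12*k + 4*q ≤ -43)) ∧ ((¬(q ≥ 4*r + 14)) → 4*q ≤ -11)
  WP_2: (q ≥ 4*r + 14 → ((3*k + q ≥ 4*r + 6 → ((¬(6*k + q ≥ 4*r - 2)) ∧ 24*k + 4*q ≤ -75)) ∧ ((¬(3*k + q ≥ 4*r + 6)) → 12*k + 4*q ≤ -43))) ∧ ((¬(q ≥ 4*r + 14)) → 4*q ≤ -11)
So before the loop: (q ≥ 4*r + 14 → ((3*k + q ≥ 4*r + 6 → ((¬(6*k + q ≥ 4*r - 2)) ∧ 24*k + 4*q ≤ -75)) ∧ ((¬(3*k + q ≥ 4*r + 6)) → 12*k + 4*q ≤ -43))) ∧ ((¬(q ≥ 4*r + 14)) → 4*q ≤ -11)
Answer: WP = (q ≥ 4*r + 14 → ((3*k + q ≥ 4*r + 6 → ((¬(6*k + q ≥ 4*r - 2)) ∧ 24*k + 4*q ≤ -75)) ∧ ((¬(3*k + q ≥ 4*r + 6)) → 12*k + 4*q ≤ -43))) ∧ ((¬(q ≥ 4*r + 14)) → 4*q ≤ -11)


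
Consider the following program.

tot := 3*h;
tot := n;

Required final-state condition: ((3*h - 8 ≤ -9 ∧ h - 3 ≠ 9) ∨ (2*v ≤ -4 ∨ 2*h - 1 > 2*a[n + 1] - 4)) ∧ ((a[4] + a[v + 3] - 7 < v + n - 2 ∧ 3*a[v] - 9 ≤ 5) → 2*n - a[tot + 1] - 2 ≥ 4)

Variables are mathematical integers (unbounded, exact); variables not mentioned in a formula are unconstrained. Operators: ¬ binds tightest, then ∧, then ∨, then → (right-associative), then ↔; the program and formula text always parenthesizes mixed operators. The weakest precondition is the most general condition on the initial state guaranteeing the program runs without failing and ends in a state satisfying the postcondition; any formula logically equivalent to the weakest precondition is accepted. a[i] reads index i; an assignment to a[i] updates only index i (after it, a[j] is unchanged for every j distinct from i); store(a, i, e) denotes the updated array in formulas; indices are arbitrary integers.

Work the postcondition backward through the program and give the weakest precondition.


Working backward. After the program, the postcondition ((3*h - 8 ≤ -9 ∧ h - 3 ≠ 9) ∨ (2*v ≤ -4 ∨ 2*h - 1 > 2*a[n + 1] - 4)) ∧ ((a[4] + a[v + 3] - 7 < v + n - 2 ∧ 3*a[v] - 9 ≤ 5) → 2*n - a[tot + 1] - 2 ≥ 4) must hold; in canonical form it is ((3*h ≤ -1 ∧ h ≠ 12) ∨ 2*v ≤ -4 ∨ 2*h > 2*a[n + 1] - 3) ∧ ((a[v + 3] + a[4] < n + v + 5 ∧ 3*a[v] ≤ 14) → 2*n ≥ a[tot + 1] + 6).
Before tot := n: ((3*h ≤ -1 ∧ h ≠ 12) ∨ 2*v ≤ -4 ∨ 2*h > 2*a[n + 1] - 3) ∧ ((a[v + 3] + a[4] < n + v + 5 ∧ 3*a[v] ≤ 14) → 2*n ≥ a[n + 1] + 6)
Before tot := 3*h: ((3*h ≤ -1 ∧ h ≠ 12) ∨ 2*v ≤ -4 ∨ 2*h > 2*a[n + 1] - 3) ∧ ((a[v + 3] + a[4] < n + v + 5 ∧ 3*a[v] ≤ 14) → 2*n ≥ a[n + 1] + 6)
Answer: WP = ((3*h ≤ -1 ∧ h ≠ 12) ∨ 2*v ≤ -4 ∨ 2*h > 2*a[n + 1] - 3) ∧ ((a[v + 3] + a[4] < n + v + 5 ∧ 3*a[v] ≤ 14) → 2*n ≥ a[n + 1] + 6)


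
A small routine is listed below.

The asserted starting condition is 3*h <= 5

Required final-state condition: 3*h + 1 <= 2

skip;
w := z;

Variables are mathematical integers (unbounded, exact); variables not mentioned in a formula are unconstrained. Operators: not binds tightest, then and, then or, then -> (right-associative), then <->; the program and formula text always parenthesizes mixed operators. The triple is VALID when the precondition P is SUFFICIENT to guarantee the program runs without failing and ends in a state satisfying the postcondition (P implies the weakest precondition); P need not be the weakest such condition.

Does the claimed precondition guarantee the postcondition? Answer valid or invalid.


Working backward. After the program, the postcondition 3*h + 1 <= 2 must hold; in canonical form it is 3*h <= 1.
Before w := z: 3*h <= 1
Before skip: 3*h <= 1
The weakest precondition is 3*h <= 1.
Check whether 3*h <= 5 implies it.
Countermodel: at the initial state h = 1, the precondition holds but the weakest precondition fails.
Answer: invalid


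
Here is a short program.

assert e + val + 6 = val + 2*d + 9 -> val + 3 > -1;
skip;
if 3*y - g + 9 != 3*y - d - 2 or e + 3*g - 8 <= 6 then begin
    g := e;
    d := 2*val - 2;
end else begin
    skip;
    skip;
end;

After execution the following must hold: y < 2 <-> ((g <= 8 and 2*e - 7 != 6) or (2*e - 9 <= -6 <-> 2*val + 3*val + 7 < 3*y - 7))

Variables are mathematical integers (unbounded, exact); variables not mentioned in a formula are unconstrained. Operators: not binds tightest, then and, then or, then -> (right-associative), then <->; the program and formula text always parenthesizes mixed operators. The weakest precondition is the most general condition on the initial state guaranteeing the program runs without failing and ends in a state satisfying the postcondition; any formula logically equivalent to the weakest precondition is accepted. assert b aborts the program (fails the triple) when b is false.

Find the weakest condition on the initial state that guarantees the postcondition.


Working backward. After the program, the postcondition y < 2 <-> ((g <= 8 and 2*e - 7 != 6) or (2*e - 9 <= -6 <-> 2*val + 3*val + 7 < 3*y - 7)) must hold; in canonical form it is y < 2 <-> ((g <= 8 and 2*e != 13) or (2*e <= 3 <-> 5*val < 3*y - 14)).
Then branch requires y < 2 <-> ((e <= 8 and 2*e != 13) or (2*e <= 3 <-> 5*val < 3*y - 14)); else branch requires y < 2 <-> ((g <= 8 and 2*e != 13) or (2*e <= 3 <-> 5*val < 3*y - 14)).
Before the if: ((d != g - 11 or e + 3*g <= 14) -> (y < 2 <-> ((e <= 8 and 2*e != 13) or (2*e <= 3 <-> 5*val < 3*y - 14)))) and ((not (d != g - 11 or e + 3*g <= 14)) -> (y < 2 <-> ((g <= 8 and 2*e != 13) or (2*e <= 3 <-> 5*val < 3*y - 14))))
Before skip: ((d != g - 11 or e + 3*g <= 14) -> (y < 2 <-> ((e <= 8 and 2*e != 13) or (2*e <= 3 <-> 5*val < 3*y - 14)))) and ((not (d != g - 11 or e + 3*g <= 14)) -> (y < 2 <-> ((g <= 8 and 2*e != 13) or (2*e <= 3 <-> 5*val < 3*y - 14))))
Before assert e + val + 6 = val + 2*d + 9 -> val + 3 > -1: (e = 2*d + 3 -> val > -4) and ((d != g - 11 or e + 3*g <= 14) -> (y < 2 <-> ((e <= 8 and 2*e != 13) or (2*e <= 3 <-> 5*val < 3*y - 14)))) and ((not (d != g - 11 or e + 3*g <= 14)) -> (y < 2 <-> ((g <= 8 and 2*e != 13) or (2*e <= 3 <-> 5*val < 3*y - 14))))
Answer: WP = (e = 2*d + 3 -> val > -4) and ((d != g - 11 or e + 3*g <= 14) -> (y < 2 <-> ((e <= 8 and 2*e != 13) or (2*e <= 3 <-> 5*val < 3*y - 14)))) and ((not (d != g - 11 or e + 3*g <= 14)) -> (y < 2 <-> ((g <= 8 and 2*e != 13) or (2*e <= 3 <-> 5*val < 3*y - 14))))


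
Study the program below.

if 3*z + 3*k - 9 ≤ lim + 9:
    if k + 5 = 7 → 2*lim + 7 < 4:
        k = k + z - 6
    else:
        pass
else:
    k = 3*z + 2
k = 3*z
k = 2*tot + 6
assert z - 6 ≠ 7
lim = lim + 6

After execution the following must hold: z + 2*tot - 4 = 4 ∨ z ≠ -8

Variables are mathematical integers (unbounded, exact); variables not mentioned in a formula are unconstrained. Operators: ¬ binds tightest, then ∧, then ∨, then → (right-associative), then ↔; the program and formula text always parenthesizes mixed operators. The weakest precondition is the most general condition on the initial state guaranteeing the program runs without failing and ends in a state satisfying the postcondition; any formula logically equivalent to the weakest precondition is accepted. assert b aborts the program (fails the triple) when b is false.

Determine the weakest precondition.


Working backward. After the program, the postcondition z + 2*tot - 4 = 4 ∨ z ≠ -8 must hold; in canonical form it is 2*tot + z = 8 ∨ z ≠ -8.
Before lim := lim + 6: 2*tot + z = 8 ∨ z ≠ -8
Before assert z - 6 ≠ 7: z ≠ 13 ∧ (2*tot + z = 8 ∨ z ≠ -8)
Before k := 2*tot + 6: z ≠ 13 ∧ (2*tot + z = 8 ∨ z ≠ -8)
Before k := 3*z: z ≠ 13 ∧ (2*tot + z = 8 ∨ z ≠ -8)
Then branch requires ((k = 2 → 2*lim < -3) → (z ≠ 13 ∧ (2*tot + z = 8 ∨ z ≠ -8))) ∧ ((¬(k = 2 → 2*lim < -3)) → (z ≠ 13 ∧ (2*tot + z = 8 ∨ z ≠ -8))); else branch requires z ≠ 13 ∧ (2*tot + z = 8 ∨ z ≠ -8).
Before the if: (3*k + 3*z ≤ lim + 18 → (((k = 2 → 2*lim < -3) → (z ≠ 13 ∧ (2*tot + z = 8 ∨ z ≠ -8))) ∧ ((¬(k = 2 → 2*lim < -3)) → (z ≠ 13 ∧ (2*tot + z = 8 ∨ z ≠ -8))))) ∧ ((¬(3*k + 3*z ≤ lim + 18)) → (z ≠ 13 ∧ (2*tot + z = 8 ∨ z ≠ -8)))
Answer: WP = (3*k + 3*z ≤ lim + 18 → (((k = 2 → 2*lim < -3) → (z ≠ 13 ∧ (2*tot + z = 8 ∨ z ≠ -8))) ∧ ((¬(k = 2 → 2*lim < -3)) → (z ≠ 13 ∧ (2*tot + z = 8 ∨ z ≠ -8))))) ∧ ((¬(3*k + 3*z ≤ lim + 18)) → (z ≠ 13 ∧ (2*tot + z = 8 ∨ z ≠ -8)))


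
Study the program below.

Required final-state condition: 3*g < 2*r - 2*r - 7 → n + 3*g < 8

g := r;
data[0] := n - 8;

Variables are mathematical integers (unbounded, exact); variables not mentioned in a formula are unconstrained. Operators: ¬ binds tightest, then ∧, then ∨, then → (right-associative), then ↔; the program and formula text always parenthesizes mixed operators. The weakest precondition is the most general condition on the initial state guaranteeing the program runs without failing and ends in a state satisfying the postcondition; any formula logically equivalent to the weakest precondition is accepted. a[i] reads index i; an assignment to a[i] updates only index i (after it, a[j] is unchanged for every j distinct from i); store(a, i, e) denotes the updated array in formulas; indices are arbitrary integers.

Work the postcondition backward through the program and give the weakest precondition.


Working backward. After the program, the postcondition 3*g < 2*r - 2*r - 7 → n + 3*g < 8 must hold; in canonical form it is 3*g < -7 → 3*g + n < 8.
Before data[0] := n - 8: 3*g < -7 → 3*g + n < 8
Before g := r: 3*r < -7 → n + 3*r < 8
Answer: WP = 3*r < -7 → n + 3*r < 8


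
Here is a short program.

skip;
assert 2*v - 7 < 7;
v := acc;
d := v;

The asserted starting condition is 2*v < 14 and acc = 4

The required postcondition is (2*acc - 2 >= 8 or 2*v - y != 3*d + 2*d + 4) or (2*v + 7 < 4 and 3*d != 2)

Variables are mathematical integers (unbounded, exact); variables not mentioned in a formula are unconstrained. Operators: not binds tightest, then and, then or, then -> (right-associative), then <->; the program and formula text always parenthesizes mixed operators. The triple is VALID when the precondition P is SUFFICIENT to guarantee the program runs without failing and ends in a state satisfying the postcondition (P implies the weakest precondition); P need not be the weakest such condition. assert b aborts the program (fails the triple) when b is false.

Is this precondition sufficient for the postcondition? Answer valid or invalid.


Working backward. After the program, the postcondition (2*acc - 2 >= 8 or 2*v - y != 3*d + 2*d + 4) or (2*v + 7 < 4 and 3*d != 2) must hold; in canonical form it is 2*acc >= 10 or 2*v != 5*d + y + 4 or (2*v < -3 and 3*d != 2).
Before d := v: 2*acc >= 10 or 3*v + y != -4 or (2*v < -3 and 3*v != 2)
Before v := acc: 2*acc >= 10 or 3*acc + y != -4 or (2*acc < -3 and 3*acc != 2)
Before assert 2*v - 7 < 7: 2*v < 14 and (2*acc >= 10 or 3*acc + y != -4 or (2*acc < -3 and 3*acc != 2))
Before skip: 2*v < 14 and (2*acc >= 10 or 3*acc + y != -4 or (2*acc < -3 and 3*acc != 2))
The weakest precondition is 2*v < 14 and (2*acc >= 10 or 3*acc + y != -4 or (2*acc < -3 and 3*acc != 2)).
Check whether 2*v < 14 and acc = 4 implies it.
Countermodel: at the initial state acc = 4, v = 6, y = -16, the precondition holds but the weakest precondition fails.
Answer: invalid


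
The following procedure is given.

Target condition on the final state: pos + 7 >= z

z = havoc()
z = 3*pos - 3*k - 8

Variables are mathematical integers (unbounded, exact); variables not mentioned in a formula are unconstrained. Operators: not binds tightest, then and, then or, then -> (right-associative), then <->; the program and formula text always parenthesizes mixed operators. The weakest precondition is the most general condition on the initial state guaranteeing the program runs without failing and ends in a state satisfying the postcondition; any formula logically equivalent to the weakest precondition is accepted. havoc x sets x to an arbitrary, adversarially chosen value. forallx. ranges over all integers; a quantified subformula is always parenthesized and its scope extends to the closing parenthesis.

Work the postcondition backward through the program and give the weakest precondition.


Working backward. After the program, the postcondition pos + 7 >= z must hold; in canonical form it is pos >= z - 7.
Before z := 3*pos - 3*k - 8: 3*k >= 2*pos - 15
Before havoc z: 3*k >= 2*pos - 15
Answer: WP = 3*k >= 2*pos - 15


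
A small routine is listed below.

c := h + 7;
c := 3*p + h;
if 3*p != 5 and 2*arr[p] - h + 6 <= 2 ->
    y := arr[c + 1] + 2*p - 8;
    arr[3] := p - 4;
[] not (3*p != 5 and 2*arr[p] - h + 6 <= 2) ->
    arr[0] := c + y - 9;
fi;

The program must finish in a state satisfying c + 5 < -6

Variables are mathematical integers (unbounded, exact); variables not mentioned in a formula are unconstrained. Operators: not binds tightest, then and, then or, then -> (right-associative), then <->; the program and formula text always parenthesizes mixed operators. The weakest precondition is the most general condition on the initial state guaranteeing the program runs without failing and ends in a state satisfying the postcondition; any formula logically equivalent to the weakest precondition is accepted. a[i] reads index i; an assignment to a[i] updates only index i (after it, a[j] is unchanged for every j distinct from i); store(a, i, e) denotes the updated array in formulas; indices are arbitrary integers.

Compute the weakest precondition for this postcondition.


Working backward. After the program, the postcondition c + 5 < -6 must hold; in canonical form it is c < -11.
Then branch requires c < -11; else branch requires c < -11.
Before the if: ((3*p != 5 and 2*arr[p] <= h - 4) -> c < -11) and ((not (3*p != 5 and 2*arr[p] <= h - 4)) -> c < -11)
Before c := 3*p + h: ((3*p != 5 and 2*arr[p] <= h - 4) -> h + 3*p < -11) and ((not (3*p != 5 and 2*arr[p] <= h - 4)) -> h + 3*p < -11)
Before c := h + 7: ((3*p != 5 and 2*arr[p] <= h - 4) -> h + 3*p < -11) and ((not (3*p != 5 and 2*arr[p] <= h - 4)) -> h + 3*p < -11)
Answer: WP = ((3*p != 5 and 2*arr[p] <= h - 4) -> h + 3*p < -11) and ((not (3*p != 5 and 2*arr[p] <= h - 4)) -> h + 3*p < -11)


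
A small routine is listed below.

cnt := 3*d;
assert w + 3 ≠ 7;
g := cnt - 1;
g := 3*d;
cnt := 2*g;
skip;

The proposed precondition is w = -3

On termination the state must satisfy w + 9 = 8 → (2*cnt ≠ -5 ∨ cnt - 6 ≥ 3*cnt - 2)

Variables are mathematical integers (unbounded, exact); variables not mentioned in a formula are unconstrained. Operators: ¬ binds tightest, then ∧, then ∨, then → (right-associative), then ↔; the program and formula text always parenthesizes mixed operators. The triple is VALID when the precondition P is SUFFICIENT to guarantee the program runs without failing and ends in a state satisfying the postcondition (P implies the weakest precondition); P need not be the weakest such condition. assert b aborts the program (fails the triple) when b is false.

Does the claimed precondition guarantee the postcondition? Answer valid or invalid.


Working backward. After the program, the postcondition w + 9 = 8 → (2*cnt ≠ -5 ∨ cnt - 6 ≥ 3*cnt - 2) must hold; in canonical form it is w = -1 → (2*cnt ≠ -5 ∨ 2*cnt ≤ -4).
Before skip: w = -1 → (2*cnt ≠ -5 ∨ 2*cnt ≤ -4)
Before cnt := 2*g: w = -1 → (4*g ≠ -5 ∨ 4*g ≤ -4)
Before g := 3*d: w = -1 → (12*d ≠ -5 ∨ 12*d ≤ -4)
Before g := cnt - 1: w = -1 → (12*d ≠ -5 ∨ 12*d ≤ -4)
Before assert w + 3 ≠ 7: w ≠ 4 ∧ (w = -1 → (12*d ≠ -5 ∨ 12*d ≤ -4))
Before cnt := 3*d: w ≠ 4 ∧ (w = -1 → (12*d ≠ -5 ∨ 12*d ≤ -4))
The weakest precondition is w ≠ 4 ∧ (w = -1 → (12*d ≠ -5 ∨ 12*d ≤ -4)).
Check whether w = -3 implies it.
Every state satisfying the precondition satisfies the weakest precondition: the implication holds.
Answer: valid


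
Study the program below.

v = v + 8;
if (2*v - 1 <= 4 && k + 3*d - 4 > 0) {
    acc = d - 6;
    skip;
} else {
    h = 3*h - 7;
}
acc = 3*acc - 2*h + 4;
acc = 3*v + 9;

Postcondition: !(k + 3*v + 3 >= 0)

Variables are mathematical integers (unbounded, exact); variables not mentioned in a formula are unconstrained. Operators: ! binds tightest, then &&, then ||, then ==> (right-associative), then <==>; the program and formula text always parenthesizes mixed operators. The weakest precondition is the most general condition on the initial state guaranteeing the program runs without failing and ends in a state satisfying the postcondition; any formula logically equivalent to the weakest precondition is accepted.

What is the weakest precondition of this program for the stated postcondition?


Working backward. After the program, the postcondition !(k + 3*v + 3 >= 0) must hold; in canonical form it is !(k + 3*v >= -3).
Before acc := 3*v + 9: !(k + 3*v >= -3)
Before acc := 3*acc - 2*h + 4: !(k + 3*v >= -3)
Then branch requires !(k + 3*v >= -3); else branch requires !(k + 3*v >= -3).
Before the if: ((2*v <= 5 && 3*d + k > 4) ==> (!(k + 3*v >= -3))) && ((!(2*v <= 5 && 3*d + k > 4)) ==> (!(k + 3*v >= -3)))
Before v := v + 8: ((2*v <= -11 && 3*d + k > 4) ==> (!(k + 3*v >= -27))) && ((!(2*v <= -11 && 3*d + k > 4)) ==> (!(k + 3*v >= -27)))
Answer: WP = ((2*v <= -11 && 3*d + k > 4) ==> (!(k + 3*v >= -27))) && ((!(2*v <= -11 && 3*d + k > 4)) ==> (!(k + 3*v >= -27)))


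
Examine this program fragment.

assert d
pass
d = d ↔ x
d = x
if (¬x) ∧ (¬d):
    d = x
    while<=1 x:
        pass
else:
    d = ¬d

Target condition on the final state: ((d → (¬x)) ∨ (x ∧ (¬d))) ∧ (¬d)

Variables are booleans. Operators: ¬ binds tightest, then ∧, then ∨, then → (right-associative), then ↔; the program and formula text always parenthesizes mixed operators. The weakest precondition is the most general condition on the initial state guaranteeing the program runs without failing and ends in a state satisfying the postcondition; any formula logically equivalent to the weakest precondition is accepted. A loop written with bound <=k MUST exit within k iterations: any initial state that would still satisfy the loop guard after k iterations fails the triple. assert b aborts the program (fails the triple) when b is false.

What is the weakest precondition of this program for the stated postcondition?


Working backward. After the program, ((d → (¬x)) ∨ (x ∧ (¬d))) ∧ (¬d) must hold.
Then branch requires (x → ((¬x) ∧ (x → (¬x)))) ∧ ((¬x) → ((x → (¬x)) ∧ (¬x))); else branch requires (((¬d) → (¬x)) ∨ (x ∧ d)) ∧ d.
Before the if: (((¬x) ∧ (¬d)) → ((x → ((¬x) ∧ (x → (¬x)))) ∧ ((¬x) → ((x → (¬x)) ∧ (¬x))))) ∧ ((¬((¬x) ∧ (¬d))) → ((((¬d) → (¬x)) ∨ (x ∧ d)) ∧ d))
Before d := x: (¬x) → ((x → ((¬x) ∧ (x → (¬x)))) ∧ ((¬x) → ((x → (¬x)) ∧ (¬x))))
Before d := d ↔ x: (¬x) → ((x → ((¬x) ∧ (x → (¬x)))) ∧ ((¬x) → ((x → (¬x)) ∧ (¬x))))
Before skip: (¬x) → ((x → ((¬x) ∧ (x → (¬x)))) ∧ ((¬x) → ((x → (¬x)) ∧ (¬x))))
Before assert d: d ∧ ((¬x) → ((x → ((¬x) ∧ (x → (¬x)))) ∧ ((¬x) → ((x → (¬x)) ∧ (¬x)))))
Answer: WP = d ∧ ((¬x) → ((x → ((¬x) ∧ (x → (¬x)))) ∧ ((¬x) → ((x → (¬x)) ∧ (¬x)))))
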